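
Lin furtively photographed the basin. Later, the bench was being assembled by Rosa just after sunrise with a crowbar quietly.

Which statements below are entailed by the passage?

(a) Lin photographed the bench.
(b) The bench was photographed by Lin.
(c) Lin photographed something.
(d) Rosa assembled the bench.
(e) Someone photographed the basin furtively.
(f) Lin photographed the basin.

(c), (e), (f)

(a) Not entailed — Lin photographed the basin, not the bench; the bench belongs to the assembling event.
(b) Not entailed — Lin photographed the basin, not the bench; the bench belongs to the assembling event.
(c) Entailed — every conjunct here is already in the original photographing event.
(d) Not entailed — 'was assembling' is progressive on an accomplishment; it does not entail the completed 'assembled'.
(e) Entailed — the original entails any weakening of itself; this just generalizes the agent.
(f) Entailed — every conjunct here is already in the original photographing event.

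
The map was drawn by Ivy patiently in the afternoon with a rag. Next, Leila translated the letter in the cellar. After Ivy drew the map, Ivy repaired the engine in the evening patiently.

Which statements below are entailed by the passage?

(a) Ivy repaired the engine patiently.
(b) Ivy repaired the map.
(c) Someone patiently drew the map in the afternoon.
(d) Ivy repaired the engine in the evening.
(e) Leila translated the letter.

(a) Entailed — the original entails any weakening of itself; this just drops 'in the evening'.
(b) Not entailed — Ivy repaired the engine, not the map; the map belongs to the drawing event.
(c) Entailed — the original entails any weakening of itself; this just drops 'with a rag' and generalizes the agent.
(d) Entailed — every conjunct here is already in the original repairing event.
(e) Entailed — this follows by dropping conjuncts from the translating event's description.

(a), (c), (d), (e)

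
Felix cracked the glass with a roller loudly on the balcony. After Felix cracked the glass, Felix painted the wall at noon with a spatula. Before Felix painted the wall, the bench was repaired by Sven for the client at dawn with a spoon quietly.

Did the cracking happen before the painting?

yes

The narrative orders the cracking before the painting.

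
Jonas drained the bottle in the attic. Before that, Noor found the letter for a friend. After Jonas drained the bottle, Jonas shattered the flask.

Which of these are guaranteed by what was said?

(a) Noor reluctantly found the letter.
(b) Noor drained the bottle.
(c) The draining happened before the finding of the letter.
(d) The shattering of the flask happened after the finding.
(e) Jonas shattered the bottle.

(d)

(a) Not entailed — 'reluctantly' adds information not in the original event.
(b) Not entailed — the passage has Jonas draining the bottle, not Noor.
(c) Not entailed — the narrative places the finding before the draining, not after.
(d) Entailed — the narrative places the finding before the shattering.
(e) Not entailed — Jonas shattered the flask, not the bottle; the bottle belongs to the draining event.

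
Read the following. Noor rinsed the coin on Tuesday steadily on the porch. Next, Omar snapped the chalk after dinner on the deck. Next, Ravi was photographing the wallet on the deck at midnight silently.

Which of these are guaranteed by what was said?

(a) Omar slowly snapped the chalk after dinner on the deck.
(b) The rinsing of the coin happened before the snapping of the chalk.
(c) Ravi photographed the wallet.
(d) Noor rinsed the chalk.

(b)

(a) Not entailed — 'slowly' adds information not in the original event.
(b) Entailed — the narrative places the rinsing before the snapping.
(c) Not entailed — 'was photographing' is progressive on an accomplishment; it does not entail the completed 'photographed'.
(d) Not entailed — Noor rinsed the coin, not the chalk; the chalk belongs to the snapping event.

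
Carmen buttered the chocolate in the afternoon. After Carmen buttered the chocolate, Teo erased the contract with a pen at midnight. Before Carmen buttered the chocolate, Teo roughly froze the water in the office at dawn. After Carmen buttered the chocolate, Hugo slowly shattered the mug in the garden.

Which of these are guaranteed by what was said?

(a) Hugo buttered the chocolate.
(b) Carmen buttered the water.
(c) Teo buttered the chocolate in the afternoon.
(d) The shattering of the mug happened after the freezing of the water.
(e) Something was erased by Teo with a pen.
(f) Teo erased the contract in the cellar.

(a) Not entailed — the passage has Carmen buttering the chocolate, not Hugo.
(b) Not entailed — Carmen buttered the chocolate, not the water; the water belongs to the freezing event.
(c) Not entailed — the passage has Carmen buttering the chocolate, not Teo.
(d) Entailed — the narrative places the freezing before the shattering.
(e) Entailed — dropping 'at midnight' and generalizing the patient leaves a sub-description the original still satisfies.
(f) Not entailed — 'in the cellar' adds information not in the original event.

(d), (e)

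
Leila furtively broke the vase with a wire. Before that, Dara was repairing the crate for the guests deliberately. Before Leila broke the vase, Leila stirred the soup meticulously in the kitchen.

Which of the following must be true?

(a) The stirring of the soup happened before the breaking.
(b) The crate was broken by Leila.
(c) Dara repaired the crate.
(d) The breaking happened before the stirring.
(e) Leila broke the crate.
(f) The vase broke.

(a), (f)

(a) Entailed — the narrative places the stirring before the breaking.
(b) Not entailed — Leila broke the vase, not the crate; the crate belongs to the repairing event.
(c) Not entailed — 'was repairing' is progressive on an accomplishment; it does not entail the completed 'repaired'.
(d) Not entailed — the narrative places the stirring before the breaking, not after.
(e) Not entailed — Leila broke the vase, not the crate; the crate belongs to the repairing event.
(f) Entailed — 'Leila broke the vase' is causative; it entails the inchoative 'the vase broke'.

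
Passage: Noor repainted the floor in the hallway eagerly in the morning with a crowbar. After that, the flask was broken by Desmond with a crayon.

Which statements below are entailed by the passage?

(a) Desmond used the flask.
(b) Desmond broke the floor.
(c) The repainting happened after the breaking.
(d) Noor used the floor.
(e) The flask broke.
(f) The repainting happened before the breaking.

(a) Not entailed — the flask is the patient, not an instrument — Desmond used a crayon.
(b) Not entailed — Desmond broke the flask, not the floor; the floor belongs to the repainting event.
(c) Not entailed — the narrative places the repainting before the breaking, not after.
(d) Not entailed — the floor is the patient, not an instrument — Noor used a crowbar.
(e) Entailed — 'Desmond broke the flask' is causative; it entails the inchoative 'the flask broke'.
(f) Entailed — the narrative places the repainting before the breaking.

(e), (f)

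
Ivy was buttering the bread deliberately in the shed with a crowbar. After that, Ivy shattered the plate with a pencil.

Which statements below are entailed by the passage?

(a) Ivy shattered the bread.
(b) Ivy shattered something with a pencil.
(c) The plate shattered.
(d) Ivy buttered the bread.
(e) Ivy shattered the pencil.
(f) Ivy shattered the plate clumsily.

(a) Not entailed — Ivy shattered the plate, not the bread; the bread belongs to the buttering event.
(b) Entailed — this follows by dropping conjuncts from the shattering event's description.
(c) Entailed — 'Ivy shattered the plate' is causative; it entails the inchoative 'the plate shattered'.
(d) Not entailed — 'was buttering' is progressive on an accomplishment; it does not entail the completed 'buttered'.
(e) Not entailed — the pencil is the instrument, not what was shattered.
(f) Not entailed — 'clumsily' adds information not in the original event.

(b), (c)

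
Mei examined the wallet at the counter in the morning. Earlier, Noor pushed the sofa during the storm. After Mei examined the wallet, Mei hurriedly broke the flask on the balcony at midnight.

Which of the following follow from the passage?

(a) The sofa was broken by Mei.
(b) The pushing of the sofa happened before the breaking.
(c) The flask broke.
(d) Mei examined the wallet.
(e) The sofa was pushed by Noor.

(b), (c), (d), (e)

(a) Not entailed — Mei broke the flask, not the sofa; the sofa belongs to the pushing event.
(b) Entailed — the narrative places the pushing before the breaking.
(c) Entailed — 'Mei broke the flask' is causative; it entails the inchoative 'the flask broke'.
(d) Entailed — dropping 'at the counter', 'in the morning' leaves a sub-description the original still satisfies.
(e) Entailed — dropping 'during the storm' leaves a sub-description the original still satisfies.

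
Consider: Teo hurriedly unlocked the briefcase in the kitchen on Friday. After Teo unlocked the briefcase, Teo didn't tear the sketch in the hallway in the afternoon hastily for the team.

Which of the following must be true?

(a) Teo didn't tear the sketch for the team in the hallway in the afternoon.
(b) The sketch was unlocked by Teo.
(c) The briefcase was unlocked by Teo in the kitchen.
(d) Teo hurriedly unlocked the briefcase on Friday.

(a) Not entailed — dropping 'hastily' under negation is not valid — the original leaves open that Teo tore the sketch some other way.
(b) Not entailed — Teo unlocked the briefcase, not the sketch; the sketch belongs to the tearing event.
(c) Entailed — this follows by dropping conjuncts from the unlocking event's description.
(d) Entailed — this follows by dropping conjuncts from the unlocking event's description.

(c), (d)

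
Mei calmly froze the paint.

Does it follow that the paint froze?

'Mei froze the paint' is the causative; it entails the inchoative 'the paint froze'.

yes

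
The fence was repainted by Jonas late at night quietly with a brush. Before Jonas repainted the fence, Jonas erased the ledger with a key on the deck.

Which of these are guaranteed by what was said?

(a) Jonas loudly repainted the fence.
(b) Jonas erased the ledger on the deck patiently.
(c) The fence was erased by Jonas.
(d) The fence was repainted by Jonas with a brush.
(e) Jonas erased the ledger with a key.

(a) Not entailed — 'loudly' adds a manner not in (and inconsistent with) the original.
(b) Not entailed — 'patiently' adds information not in the original event.
(c) Not entailed — Jonas erased the ledger, not the fence; the fence belongs to the repainting event.
(d) Entailed — this follows by dropping conjuncts from the repainting event's description.
(e) Entailed — dropping 'on the deck' leaves a sub-description the original still satisfies.

(d), (e)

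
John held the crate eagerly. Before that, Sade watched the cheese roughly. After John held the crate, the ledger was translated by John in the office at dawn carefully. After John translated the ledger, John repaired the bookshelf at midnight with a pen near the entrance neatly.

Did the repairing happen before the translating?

The narrative orders the translating before the repairing.

no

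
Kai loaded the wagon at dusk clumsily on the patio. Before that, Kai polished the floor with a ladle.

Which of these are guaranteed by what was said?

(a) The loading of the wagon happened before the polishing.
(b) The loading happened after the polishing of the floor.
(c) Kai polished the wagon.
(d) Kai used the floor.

(b)

(a) Not entailed — the narrative places the polishing before the loading, not after.
(b) Entailed — the narrative places the polishing before the loading.
(c) Not entailed — Kai polished the floor, not the wagon; the wagon belongs to the loading event.
(d) Not entailed — the floor is the patient, not an instrument — Kai used a ladle.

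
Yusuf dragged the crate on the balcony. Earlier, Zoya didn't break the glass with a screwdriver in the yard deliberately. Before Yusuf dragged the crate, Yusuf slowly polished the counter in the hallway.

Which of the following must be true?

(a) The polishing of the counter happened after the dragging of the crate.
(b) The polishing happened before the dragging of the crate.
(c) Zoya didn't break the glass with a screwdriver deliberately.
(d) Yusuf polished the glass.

(b)

(a) Not entailed — the narrative places the polishing before the dragging, not after.
(b) Entailed — the narrative places the polishing before the dragging.
(c) Not entailed — dropping 'in the yard' under negation is not valid — the original leaves open that Zoya broke the glass some other way.
(d) Not entailed — Yusuf polished the counter, not the glass; the glass belongs to the breaking event.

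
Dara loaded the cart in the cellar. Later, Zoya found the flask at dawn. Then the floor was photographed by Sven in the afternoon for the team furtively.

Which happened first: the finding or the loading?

The connectives place the loading before the finding.

the loading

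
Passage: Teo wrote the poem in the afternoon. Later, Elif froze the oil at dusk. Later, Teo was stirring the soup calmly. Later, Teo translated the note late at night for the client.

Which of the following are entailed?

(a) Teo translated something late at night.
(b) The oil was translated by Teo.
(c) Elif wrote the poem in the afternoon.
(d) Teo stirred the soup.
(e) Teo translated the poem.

(a), (d)

(a) Entailed — dropping 'for the client' and generalizing the patient leaves a sub-description the original still satisfies.
(b) Not entailed — Teo translated the note, not the oil; the oil belongs to the freezing event.
(c) Not entailed — the passage has Teo writing the poem, not Elif.
(d) Entailed — 'stir' is an activity; 'was stirring' entails that some stirring happened, so 'stirred' holds.
(e) Not entailed — Teo translated the note, not the poem; the poem belongs to the writing event.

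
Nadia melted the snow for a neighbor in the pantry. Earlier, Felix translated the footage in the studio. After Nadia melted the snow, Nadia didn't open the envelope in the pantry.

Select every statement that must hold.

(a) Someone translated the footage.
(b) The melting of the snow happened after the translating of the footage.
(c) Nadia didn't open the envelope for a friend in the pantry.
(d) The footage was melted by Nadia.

(a), (b), (c)

(a) Entailed — this follows by dropping conjuncts from the translating event's description.
(b) Entailed — the narrative places the translating before the melting.
(c) Entailed — under negation, adding a further restriction is entailed: if no such opening event occurred, none occurred for a friend either.
(d) Not entailed — Nadia melted the snow, not the footage; the footage belongs to the translating event.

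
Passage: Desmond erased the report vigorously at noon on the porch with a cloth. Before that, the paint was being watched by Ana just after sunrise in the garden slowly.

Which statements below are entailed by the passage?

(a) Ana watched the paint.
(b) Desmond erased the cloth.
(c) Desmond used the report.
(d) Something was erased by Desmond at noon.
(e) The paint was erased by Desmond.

(a), (d)

(a) Entailed — 'watch' is an activity; 'was watching' entails that some watching happened, so 'watched' holds.
(b) Not entailed — the cloth is the instrument, not what was erased.
(c) Not entailed — the report is the patient, not an instrument — Desmond used a cloth.
(d) Entailed — this follows by dropping conjuncts from the erasing event's description.
(e) Not entailed — Desmond erased the report, not the paint; the paint belongs to the watching event.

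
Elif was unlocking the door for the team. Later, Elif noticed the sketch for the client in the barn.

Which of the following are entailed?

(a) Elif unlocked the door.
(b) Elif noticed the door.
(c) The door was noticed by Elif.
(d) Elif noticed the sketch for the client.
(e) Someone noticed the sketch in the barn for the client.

(a) Not entailed — 'was unlocking' is progressive on an accomplishment; it does not entail the completed 'unlocked'.
(b) Not entailed — Elif noticed the sketch, not the door; the door belongs to the unlocking event.
(c) Not entailed — Elif noticed the sketch, not the door; the door belongs to the unlocking event.
(d) Entailed — dropping 'in the barn' leaves a sub-description the original still satisfies.
(e) Entailed — this follows by dropping conjuncts from the noticing event's description.

(d), (e)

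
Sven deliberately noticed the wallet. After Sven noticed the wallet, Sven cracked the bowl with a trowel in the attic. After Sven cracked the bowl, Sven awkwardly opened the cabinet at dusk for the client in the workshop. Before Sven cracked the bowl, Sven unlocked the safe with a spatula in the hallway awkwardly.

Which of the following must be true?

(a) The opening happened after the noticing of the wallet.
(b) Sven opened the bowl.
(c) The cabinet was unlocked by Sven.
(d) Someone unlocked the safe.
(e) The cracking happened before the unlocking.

(a), (d)

(a) Entailed — the narrative places the noticing before the opening.
(b) Not entailed — Sven opened the cabinet, not the bowl; the bowl belongs to the cracking event.
(c) Not entailed — Sven unlocked the safe, not the cabinet; the cabinet belongs to the opening event.
(d) Entailed — dropping 'with a spatula', 'in the hallway', 'awkwardly' and generalizing the agent leaves a sub-description the original still satisfies.
(e) Not entailed — the narrative places the unlocking before the cracking, not after.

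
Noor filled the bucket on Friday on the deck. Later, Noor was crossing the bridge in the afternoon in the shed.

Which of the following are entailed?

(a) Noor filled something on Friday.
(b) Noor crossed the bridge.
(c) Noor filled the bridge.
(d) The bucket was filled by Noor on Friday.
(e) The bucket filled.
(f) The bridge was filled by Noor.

(a), (d), (e)

(a) Entailed — dropping 'on the deck' and generalizing the patient leaves a sub-description the original still satisfies.
(b) Not entailed — 'was crossing' is progressive on an accomplishment; it does not entail the completed 'crossed'.
(c) Not entailed — Noor filled the bucket, not the bridge; the bridge belongs to the crossing event.
(d) Entailed — the original entails any weakening of itself; this just drops 'on the deck'.
(e) Entailed — 'Noor filled the bucket' is causative; it entails the inchoative 'the bucket filled'.
(f) Not entailed — Noor filled the bucket, not the bridge; the bridge belongs to the crossing event.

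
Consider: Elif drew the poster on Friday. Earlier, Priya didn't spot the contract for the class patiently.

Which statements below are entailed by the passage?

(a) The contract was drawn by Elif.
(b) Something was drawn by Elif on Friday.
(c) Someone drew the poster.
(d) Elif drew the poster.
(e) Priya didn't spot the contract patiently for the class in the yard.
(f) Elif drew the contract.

(b), (c), (d), (e)

(a) Not entailed — Elif drew the poster, not the contract; the contract belongs to the spotting event.
(b) Entailed — every conjunct here is already in the original drawing event.
(c) Entailed — the original entails any weakening of itself; this just drops 'on Friday' and generalizes the agent.
(d) Entailed — every conjunct here is already in the original drawing event.
(e) Entailed — under negation, adding a further restriction is entailed: if no such spotting event occurred, none occurred in the yard either.
(f) Not entailed — Elif drew the poster, not the contract; the contract belongs to the spotting event.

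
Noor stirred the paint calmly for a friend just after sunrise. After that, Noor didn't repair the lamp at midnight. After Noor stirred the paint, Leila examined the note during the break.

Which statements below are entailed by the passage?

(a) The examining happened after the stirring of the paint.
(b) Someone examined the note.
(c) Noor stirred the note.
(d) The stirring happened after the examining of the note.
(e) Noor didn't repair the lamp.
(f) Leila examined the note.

(a) Entailed — the narrative places the stirring before the examining.
(b) Entailed — the original entails any weakening of itself; this just drops 'during the break' and generalizes the agent.
(c) Not entailed — Noor stirred the paint, not the note; the note belongs to the examining event.
(d) Not entailed — the narrative places the stirring before the examining, not after.
(e) Not entailed — dropping 'at midnight' under negation is not valid — the original leaves open that Noor repaired the lamp some other way.
(f) Entailed — dropping 'during the break' leaves a sub-description the original still satisfies.

(a), (b), (f)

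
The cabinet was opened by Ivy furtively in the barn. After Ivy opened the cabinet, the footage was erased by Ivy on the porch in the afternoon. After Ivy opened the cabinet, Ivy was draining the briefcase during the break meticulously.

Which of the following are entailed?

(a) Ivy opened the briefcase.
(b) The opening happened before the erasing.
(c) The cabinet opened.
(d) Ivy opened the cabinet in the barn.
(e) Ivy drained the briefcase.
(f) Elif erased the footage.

(a) Not entailed — Ivy opened the cabinet, not the briefcase; the briefcase belongs to the draining event.
(b) Entailed — the narrative places the opening before the erasing.
(c) Entailed — 'Ivy opened the cabinet' is causative; it entails the inchoative 'the cabinet opened'.
(d) Entailed — dropping 'furtively' leaves a sub-description the original still satisfies.
(e) Not entailed — 'was draining' is progressive on an accomplishment; it does not entail the completed 'drained'.
(f) Not entailed — the passage has Ivy erasing the footage, not Elif.

(b), (c), (d)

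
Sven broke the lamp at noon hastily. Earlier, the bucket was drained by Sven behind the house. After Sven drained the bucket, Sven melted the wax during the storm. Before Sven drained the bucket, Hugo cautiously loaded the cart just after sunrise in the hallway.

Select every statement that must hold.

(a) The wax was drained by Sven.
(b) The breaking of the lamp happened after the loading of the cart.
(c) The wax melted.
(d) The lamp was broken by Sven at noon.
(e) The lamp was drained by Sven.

(a) Not entailed — Sven drained the bucket, not the wax; the wax belongs to the melting event.
(b) Entailed — the narrative places the loading before the breaking.
(c) Entailed — 'Sven melted the wax' is causative; it entails the inchoative 'the wax melted'.
(d) Entailed — the original entails any weakening of itself; this just drops 'hastily'.
(e) Not entailed — Sven drained the bucket, not the lamp; the lamp belongs to the breaking event.

(b), (c), (d)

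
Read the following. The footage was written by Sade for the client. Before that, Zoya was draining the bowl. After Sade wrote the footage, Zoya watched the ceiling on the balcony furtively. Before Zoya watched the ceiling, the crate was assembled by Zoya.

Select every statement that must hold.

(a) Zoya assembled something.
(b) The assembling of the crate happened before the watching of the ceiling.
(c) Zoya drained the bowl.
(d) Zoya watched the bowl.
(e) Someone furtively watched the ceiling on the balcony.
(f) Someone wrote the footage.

(a), (b), (e), (f)

(a) Entailed — this follows by dropping conjuncts from the assembling event's description.
(b) Entailed — the narrative places the assembling before the watching.
(c) Not entailed — 'was draining' is progressive on an accomplishment; it does not entail the completed 'drained'.
(d) Not entailed — Zoya watched the ceiling, not the bowl; the bowl belongs to the draining event.
(e) Entailed — the original entails any weakening of itself; this just generalizes the agent.
(f) Entailed — this follows by dropping conjuncts from the writing event's description.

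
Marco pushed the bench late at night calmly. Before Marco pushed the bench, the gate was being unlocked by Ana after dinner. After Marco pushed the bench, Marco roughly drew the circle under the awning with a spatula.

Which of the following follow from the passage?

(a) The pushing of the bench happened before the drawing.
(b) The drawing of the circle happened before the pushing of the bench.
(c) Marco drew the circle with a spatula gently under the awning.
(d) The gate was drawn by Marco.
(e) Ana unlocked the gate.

(a)

(a) Entailed — the narrative places the pushing before the drawing.
(b) Not entailed — the narrative places the pushing before the drawing, not after.
(c) Not entailed — 'gently' adds a manner not in (and inconsistent with) the original.
(d) Not entailed — Marco drew the circle, not the gate; the gate belongs to the unlocking event.
(e) Not entailed — 'was unlocking' is progressive on an accomplishment; it does not entail the completed 'unlocked'.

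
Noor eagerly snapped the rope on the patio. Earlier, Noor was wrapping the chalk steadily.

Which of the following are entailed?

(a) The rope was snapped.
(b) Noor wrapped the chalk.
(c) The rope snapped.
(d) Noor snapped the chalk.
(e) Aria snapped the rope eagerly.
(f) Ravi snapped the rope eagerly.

(a) Entailed — every conjunct here is already in the original snapping event.
(b) Not entailed — 'was wrapping' is progressive on an accomplishment; it does not entail the completed 'wrapped'.
(c) Entailed — 'Noor snapped the rope' is causative; it entails the inchoative 'the rope snapped'.
(d) Not entailed — Noor snapped the rope, not the chalk; the chalk belongs to the wrapping event.
(e) Not entailed — the passage has Noor snapping the rope, not Aria.
(f) Not entailed — the passage has Noor snapping the rope, not Ravi.

(a), (c)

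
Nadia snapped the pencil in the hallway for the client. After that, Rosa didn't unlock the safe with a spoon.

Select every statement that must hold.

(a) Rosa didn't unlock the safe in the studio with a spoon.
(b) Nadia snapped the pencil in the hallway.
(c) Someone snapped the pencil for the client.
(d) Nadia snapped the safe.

(a), (b), (c)

(a) Entailed — under negation, adding a further restriction is entailed: if no such unlocking event occurred, none occurred in the studio either.
(b) Entailed — the original entails any weakening of itself; this just drops 'for the client'.
(c) Entailed — dropping 'in the hallway' and generalizing the agent leaves a sub-description the original still satisfies.
(d) Not entailed — Nadia snapped the pencil, not the safe; the safe belongs to the unlocking event.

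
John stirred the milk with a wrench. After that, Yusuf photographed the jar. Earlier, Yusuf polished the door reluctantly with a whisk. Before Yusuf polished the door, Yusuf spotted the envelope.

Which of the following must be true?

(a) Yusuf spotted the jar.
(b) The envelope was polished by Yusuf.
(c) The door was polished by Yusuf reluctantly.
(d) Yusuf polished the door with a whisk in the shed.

(c)

(a) Not entailed — Yusuf spotted the envelope, not the jar; the jar belongs to the photographing event.
(b) Not entailed — Yusuf polished the door, not the envelope; the envelope belongs to the spotting event.
(c) Entailed — dropping 'with a whisk' leaves a sub-description the original still satisfies.
(d) Not entailed — 'in the shed' adds information not in the original event.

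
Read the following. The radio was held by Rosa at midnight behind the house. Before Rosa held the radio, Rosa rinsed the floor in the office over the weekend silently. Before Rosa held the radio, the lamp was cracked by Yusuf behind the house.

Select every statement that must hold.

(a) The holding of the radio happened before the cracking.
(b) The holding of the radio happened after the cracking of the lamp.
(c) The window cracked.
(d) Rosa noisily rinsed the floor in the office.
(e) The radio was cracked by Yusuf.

(a) Not entailed — the narrative places the cracking before the holding, not after.
(b) Entailed — the narrative places the cracking before the holding.
(c) Not entailed — the lamp is what cracked, not the window.
(d) Not entailed — 'noisily' adds a manner not in (and inconsistent with) the original.
(e) Not entailed — Yusuf cracked the lamp, not the radio; the radio belongs to the holding event.

(b)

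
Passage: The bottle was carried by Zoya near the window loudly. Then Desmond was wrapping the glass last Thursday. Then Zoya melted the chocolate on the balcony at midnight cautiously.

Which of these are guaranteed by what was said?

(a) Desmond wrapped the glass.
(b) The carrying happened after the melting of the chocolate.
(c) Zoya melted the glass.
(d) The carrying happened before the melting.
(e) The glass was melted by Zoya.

(a) Not entailed — 'was wrapping' is progressive on an accomplishment; it does not entail the completed 'wrapped'.
(b) Not entailed — the narrative places the carrying before the melting, not after.
(c) Not entailed — Zoya melted the chocolate, not the glass; the glass belongs to the wrapping event.
(d) Entailed — the narrative places the carrying before the melting.
(e) Not entailed — Zoya melted the chocolate, not the glass; the glass belongs to the wrapping event.

(d)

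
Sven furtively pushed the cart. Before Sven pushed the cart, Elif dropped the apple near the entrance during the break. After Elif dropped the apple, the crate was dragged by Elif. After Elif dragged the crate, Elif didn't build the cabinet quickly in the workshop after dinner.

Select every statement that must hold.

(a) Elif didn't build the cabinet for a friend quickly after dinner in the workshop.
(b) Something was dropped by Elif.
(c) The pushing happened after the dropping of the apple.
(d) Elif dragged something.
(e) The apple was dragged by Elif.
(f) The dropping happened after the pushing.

(a), (b), (c), (d)

(a) Entailed — under negation, adding a further restriction is entailed: if no such building event occurred, none occurred for a friend either.
(b) Entailed — the original entails any weakening of itself; this just drops 'during the break', 'near the entrance' and generalizes the patient.
(c) Entailed — the narrative places the dropping before the pushing.
(d) Entailed — this follows by dropping conjuncts from the dragging event's description.
(e) Not entailed — Elif dragged the crate, not the apple; the apple belongs to the dropping event.
(f) Not entailed — the narrative places the dropping before the pushing, not after.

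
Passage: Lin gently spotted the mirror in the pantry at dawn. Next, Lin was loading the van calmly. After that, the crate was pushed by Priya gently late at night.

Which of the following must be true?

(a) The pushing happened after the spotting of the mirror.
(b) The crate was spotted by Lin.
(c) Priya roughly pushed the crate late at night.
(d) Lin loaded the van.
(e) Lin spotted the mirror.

(a), (e)

(a) Entailed — the narrative places the spotting before the pushing.
(b) Not entailed — Lin spotted the mirror, not the crate; the crate belongs to the pushing event.
(c) Not entailed — 'roughly' adds a manner not in (and inconsistent with) the original.
(d) Not entailed — 'was loading' is progressive on an accomplishment; it does not entail the completed 'loaded'.
(e) Entailed — dropping 'in the pantry', 'at dawn', 'gently' leaves a sub-description the original still satisfies.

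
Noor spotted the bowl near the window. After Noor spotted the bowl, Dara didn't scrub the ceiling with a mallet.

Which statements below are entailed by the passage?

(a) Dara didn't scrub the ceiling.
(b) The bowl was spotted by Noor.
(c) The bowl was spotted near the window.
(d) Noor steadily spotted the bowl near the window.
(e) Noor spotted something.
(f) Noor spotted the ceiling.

(a) Not entailed — dropping 'with a mallet' under negation is not valid — the original leaves open that Dara scrubbed the ceiling some other way.
(b) Entailed — the original entails any weakening of itself; this just drops 'near the window'.
(c) Entailed — this follows by dropping conjuncts from the spotting event's description.
(d) Not entailed — 'steadily' adds information not in the original event.
(e) Entailed — dropping 'near the window' and generalizing the patient leaves a sub-description the original still satisfies.
(f) Not entailed — Noor spotted the bowl, not the ceiling; the ceiling belongs to the scrubbing event.

(b), (c), (e)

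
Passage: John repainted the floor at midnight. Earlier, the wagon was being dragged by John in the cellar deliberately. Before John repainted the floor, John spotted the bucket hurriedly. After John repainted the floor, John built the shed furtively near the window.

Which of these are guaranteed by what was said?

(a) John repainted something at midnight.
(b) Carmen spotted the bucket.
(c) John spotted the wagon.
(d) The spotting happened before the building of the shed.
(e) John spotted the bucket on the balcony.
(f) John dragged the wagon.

(a), (d), (f)

(a) Entailed — every conjunct here is already in the original repainting event.
(b) Not entailed — the passage has John spotting the bucket, not Carmen.
(c) Not entailed — John spotted the bucket, not the wagon; the wagon belongs to the dragging event.
(d) Entailed — the narrative places the spotting before the building.
(e) Not entailed — 'on the balcony' adds information not in the original event.
(f) Entailed — 'drag' is an activity; 'was dragging' entails that some dragging happened, so 'dragged' holds.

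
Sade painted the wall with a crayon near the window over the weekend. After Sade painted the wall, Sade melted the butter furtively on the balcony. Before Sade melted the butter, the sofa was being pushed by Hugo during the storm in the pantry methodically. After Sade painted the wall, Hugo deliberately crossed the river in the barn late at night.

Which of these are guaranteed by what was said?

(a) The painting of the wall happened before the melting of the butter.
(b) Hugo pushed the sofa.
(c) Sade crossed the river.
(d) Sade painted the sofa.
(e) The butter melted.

(a), (b), (e)

(a) Entailed — the narrative places the painting before the melting.
(b) Entailed — 'push' is an activity; 'was pushing' entails that some pushing happened, so 'pushed' holds.
(c) Not entailed — the passage has Hugo crossing the river, not Sade.
(d) Not entailed — Sade painted the wall, not the sofa; the sofa belongs to the pushing event.
(e) Entailed — 'Sade melted the butter' is causative; it entails the inchoative 'the butter melted'.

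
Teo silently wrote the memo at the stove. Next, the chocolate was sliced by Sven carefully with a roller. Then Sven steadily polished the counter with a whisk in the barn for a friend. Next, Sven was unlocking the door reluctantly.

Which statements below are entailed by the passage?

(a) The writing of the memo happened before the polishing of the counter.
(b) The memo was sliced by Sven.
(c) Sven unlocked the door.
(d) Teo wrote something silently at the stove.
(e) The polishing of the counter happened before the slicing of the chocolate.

(a) Entailed — the narrative places the writing before the polishing.
(b) Not entailed — Sven sliced the chocolate, not the memo; the memo belongs to the writing event.
(c) Not entailed — 'was unlocking' is progressive on an accomplishment; it does not entail the completed 'unlocked'.
(d) Entailed — generalizing the patient leaves a sub-description the original still satisfies.
(e) Not entailed — the narrative places the slicing before the polishing, not after.

(a), (d)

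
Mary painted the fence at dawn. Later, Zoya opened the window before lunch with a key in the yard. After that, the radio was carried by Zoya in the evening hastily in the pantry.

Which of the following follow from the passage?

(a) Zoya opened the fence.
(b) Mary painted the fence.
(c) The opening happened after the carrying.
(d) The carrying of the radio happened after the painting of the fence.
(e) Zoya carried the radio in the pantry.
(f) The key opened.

(b), (d), (e)

(a) Not entailed — Zoya opened the window, not the fence; the fence belongs to the painting event.
(b) Entailed — this follows by dropping conjuncts from the painting event's description.
(c) Not entailed — the narrative places the opening before the carrying, not after.
(d) Entailed — the narrative places the painting before the carrying.
(e) Entailed — every conjunct here is already in the original carrying event.
(f) Not entailed — the window is what opened, not the key.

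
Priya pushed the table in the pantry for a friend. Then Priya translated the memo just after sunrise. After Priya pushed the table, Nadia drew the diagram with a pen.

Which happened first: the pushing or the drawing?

the pushing

The connectives place the pushing before the drawing.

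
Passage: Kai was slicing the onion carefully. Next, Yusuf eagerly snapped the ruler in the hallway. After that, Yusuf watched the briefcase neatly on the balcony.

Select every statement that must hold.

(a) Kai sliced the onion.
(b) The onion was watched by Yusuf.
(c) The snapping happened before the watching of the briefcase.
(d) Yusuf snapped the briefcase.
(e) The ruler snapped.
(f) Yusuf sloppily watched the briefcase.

(a) Not entailed — 'was slicing' is progressive on an accomplishment; it does not entail the completed 'sliced'.
(b) Not entailed — Yusuf watched the briefcase, not the onion; the onion belongs to the slicing event.
(c) Entailed — the narrative places the snapping before the watching.
(d) Not entailed — Yusuf snapped the ruler, not the briefcase; the briefcase belongs to the watching event.
(e) Entailed — 'Yusuf snapped the ruler' is causative; it entails the inchoative 'the ruler snapped'.
(f) Not entailed — 'sloppily' adds a manner not in (and inconsistent with) the original.

(c), (e)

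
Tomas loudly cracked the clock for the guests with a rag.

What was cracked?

the clock

'the clock' marks the patient of the cracking event.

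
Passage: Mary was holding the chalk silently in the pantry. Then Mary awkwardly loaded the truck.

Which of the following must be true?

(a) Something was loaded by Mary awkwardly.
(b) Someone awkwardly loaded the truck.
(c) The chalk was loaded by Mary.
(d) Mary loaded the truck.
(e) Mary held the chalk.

(a), (b), (d), (e)

(a) Entailed — this follows by dropping conjuncts from the loading event's description.
(b) Entailed — every conjunct here is already in the original loading event.
(c) Not entailed — Mary loaded the truck, not the chalk; the chalk belongs to the holding event.
(d) Entailed — the original entails any weakening of itself; this just drops 'awkwardly'.
(e) Entailed — 'hold' is an activity; 'was holding' entails that some holding happened, so 'held' holds.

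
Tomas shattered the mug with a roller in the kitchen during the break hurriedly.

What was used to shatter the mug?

'with a roller' marks the instrument of the shattering event.

a roller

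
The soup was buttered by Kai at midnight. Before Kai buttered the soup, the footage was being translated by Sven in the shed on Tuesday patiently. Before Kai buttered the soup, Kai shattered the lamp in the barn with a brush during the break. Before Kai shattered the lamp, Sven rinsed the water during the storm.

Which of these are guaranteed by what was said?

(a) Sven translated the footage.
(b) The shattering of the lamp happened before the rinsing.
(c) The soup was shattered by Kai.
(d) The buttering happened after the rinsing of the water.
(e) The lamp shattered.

(d), (e)

(a) Not entailed — 'was translating' is progressive on an accomplishment; it does not entail the completed 'translated'.
(b) Not entailed — the narrative places the rinsing before the shattering, not after.
(c) Not entailed — Kai shattered the lamp, not the soup; the soup belongs to the buttering event.
(d) Entailed — the narrative places the rinsing before the buttering.
(e) Entailed — 'Kai shattered the lamp' is causative; it entails the inchoative 'the lamp shattered'.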